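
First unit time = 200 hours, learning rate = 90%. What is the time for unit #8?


Formula: T_n = T_1 * (learning_rate)^(log2(n)) where learning_rate = rate/100
Doublings = log2(8) = 3
T_n = 200 * 0.9^3
T_n = 200 * 0.729 = 145.8 hours

145.8 hours


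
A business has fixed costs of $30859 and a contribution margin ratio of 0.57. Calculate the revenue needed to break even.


Formula: BER = Fixed Costs / Contribution Margin Ratio
BER = $30859 / 0.57
BER = $54138.60 (to the nearest cent)

$54138.60


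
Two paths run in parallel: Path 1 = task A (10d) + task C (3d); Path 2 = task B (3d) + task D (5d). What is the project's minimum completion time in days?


Path 1 = 10 + 3 = 13 days
Path 2 = 3 + 5 = 8 days
Duration = max(13, 8) = 13 days

13 days


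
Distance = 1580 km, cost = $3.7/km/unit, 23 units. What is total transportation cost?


TC = dist * cost * units = 1580 * 3.7 * 23 = $134458.00

$134458.00


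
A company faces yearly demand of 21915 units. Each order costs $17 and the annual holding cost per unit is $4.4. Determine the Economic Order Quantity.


Formula: EOQ = sqrt(2 * D * S / H)
Numerator: 2 * 21915 * 17 = 745110
2DS/H = 745110 / 4.4 = 169343.2
EOQ = sqrt(169343.2) = 411.5 units

411.5 units


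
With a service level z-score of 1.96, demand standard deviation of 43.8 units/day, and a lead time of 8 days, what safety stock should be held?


Formula: SS = z * sigma_d * sqrt(LT)
sqrt(LT) = sqrt(8) = 2.8284
SS = 1.96 * 43.8 * 2.8284
SS = 242.8 units

242.8 units


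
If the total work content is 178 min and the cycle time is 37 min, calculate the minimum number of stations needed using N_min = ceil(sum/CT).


Formula: N_min = ceil(Sum of Task Times / Cycle Time)
N_min = ceil(178 min / 37 min) = ceil(4.8108)
N_min = 5 stations

5


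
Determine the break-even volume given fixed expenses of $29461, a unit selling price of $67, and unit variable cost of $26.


Formula: BEQ = Fixed Costs / (Price - Variable Cost)
Contribution margin = $67 - $26 = $41/unit
BEQ = ceil($29461 / $41/unit) = ceil(718.56) = 719 units

719 units


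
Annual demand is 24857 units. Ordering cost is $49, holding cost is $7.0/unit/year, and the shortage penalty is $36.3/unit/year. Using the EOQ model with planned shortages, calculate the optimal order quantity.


Formula: EOQ* = sqrt(2DS/H) * sqrt((H+P)/P)
Base EOQ = sqrt(2*24857*49/7.0) = 589.91 units
Correction = sqrt((7.0+36.3)/36.3) = 1.09217
EOQ* = 589.91 * 1.09217 = 644.3 units

644.3 units


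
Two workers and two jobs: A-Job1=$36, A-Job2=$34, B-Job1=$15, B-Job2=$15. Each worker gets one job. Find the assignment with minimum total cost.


Option 1: A->1 + B->2 = $36 + $15 = $51
Option 2: A->2 + B->1 = $34 + $15 = $49
Min cost = min($51, $49) = $49

$49


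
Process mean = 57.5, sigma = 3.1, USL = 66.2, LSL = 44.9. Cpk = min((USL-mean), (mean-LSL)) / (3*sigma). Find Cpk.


Cpu = (66.2 - 57.5) / (3 * 3.1) = 0.94
Cpl = (57.5 - 44.9) / (3 * 3.1) = 1.35
Cpk = min(0.94, 1.35) = 0.94

0.94


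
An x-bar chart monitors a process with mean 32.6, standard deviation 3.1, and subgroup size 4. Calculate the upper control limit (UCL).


UCL = 32.6 + 3 * 3.1 / sqrt(4)

37.25


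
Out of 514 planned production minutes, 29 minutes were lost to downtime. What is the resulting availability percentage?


Formula: Availability = (Planned Time - Downtime) / Planned Time * 100
Uptime = 514 - 29 = 485 min
Availability = 485 / 514 * 100 = 94.4%

94.4%


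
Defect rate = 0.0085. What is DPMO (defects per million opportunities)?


DPMO = defect_rate * 1000000 = 0.0085 * 1000000

8500


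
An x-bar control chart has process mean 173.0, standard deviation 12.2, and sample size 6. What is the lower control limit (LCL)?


LCL = 173.0 - 3 * 12.2 / sqrt(6)

158.06


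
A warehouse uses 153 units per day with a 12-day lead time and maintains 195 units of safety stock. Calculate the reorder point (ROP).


Formula: ROP = (Daily Demand * Lead Time) + Safety Stock
Demand during lead time = 153 * 12 = 1836 units
ROP = 1836 + 195 = 2031 units

2031 units


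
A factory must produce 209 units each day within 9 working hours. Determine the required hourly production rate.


Formula: Production Rate = Daily Demand / Available Hours
Rate = 209 units/day / 9 hours/day
Rate = 23.2 units/hour

23.2 units/hour


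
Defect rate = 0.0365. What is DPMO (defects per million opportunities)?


DPMO = defect_rate * 1000000 = 0.0365 * 1000000

36500


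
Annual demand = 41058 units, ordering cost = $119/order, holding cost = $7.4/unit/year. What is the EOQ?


Formula: EOQ = sqrt(2 * D * S / H)
Numerator: 2 * 41058 * 119 = 9771804
2DS/H = 9771804 / 7.4 = 1320514.1
EOQ = sqrt(1320514.1) = 1149.1 units

1149.1 units


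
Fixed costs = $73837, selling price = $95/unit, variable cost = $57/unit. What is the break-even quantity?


Formula: BEQ = Fixed Costs / (Price - Variable Cost)
Contribution margin = $95 - $57 = $38/unit
BEQ = ceil($73837 / $38/unit) = ceil(1943.08) = 1944 units

1944 units


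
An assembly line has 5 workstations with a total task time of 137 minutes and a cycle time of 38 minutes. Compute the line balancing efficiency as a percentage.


Formula: Efficiency = Sum of Task Times / (N_stations * CT) * 100
Total station capacity = 5 stations * 38 min = 190 min
Efficiency = 137 / 190 * 100 = 72.1%

72.1%


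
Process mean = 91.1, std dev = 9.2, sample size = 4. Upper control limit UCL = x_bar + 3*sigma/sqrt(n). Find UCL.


UCL = 91.1 + 3 * 9.2 / sqrt(4)

104.9


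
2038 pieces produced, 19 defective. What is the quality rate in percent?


Formula: Quality Rate = Good Pieces / Total Pieces * 100
Good pieces = 2038 - 19 = 2019
QR = 2019 / 2038 * 100 = 99.1%

99.1%


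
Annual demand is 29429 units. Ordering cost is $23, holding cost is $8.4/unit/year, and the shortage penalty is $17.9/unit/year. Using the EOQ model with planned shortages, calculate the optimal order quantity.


Formula: EOQ* = sqrt(2DS/H) * sqrt((H+P)/P)
Base EOQ = sqrt(2*29429*23/8.4) = 401.45 units
Correction = sqrt((8.4+17.9)/17.9) = 1.21214
EOQ* = 401.45 * 1.21214 = 486.6 units

486.6 units


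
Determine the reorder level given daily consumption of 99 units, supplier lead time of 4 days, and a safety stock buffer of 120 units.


Formula: ROP = (Daily Demand * Lead Time) + Safety Stock
Demand during lead time = 99 * 4 = 396 units
ROP = 396 + 120 = 516 units

516 units


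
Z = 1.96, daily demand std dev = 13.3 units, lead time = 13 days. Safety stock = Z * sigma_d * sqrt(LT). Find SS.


Formula: SS = z * sigma_d * sqrt(LT)
sqrt(LT) = sqrt(13) = 3.6056
SS = 1.96 * 13.3 * 3.6056
SS = 94.0 units

94.0 units


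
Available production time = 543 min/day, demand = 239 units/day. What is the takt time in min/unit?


Formula: Takt Time = Available Production Time / Customer Demand
Takt = 543 min/day / 239 units/day
Takt = 2.27 min/unit

2.27 min/unit


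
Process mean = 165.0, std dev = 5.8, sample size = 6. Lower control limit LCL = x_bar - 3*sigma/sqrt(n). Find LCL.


LCL = 165.0 - 3 * 5.8 / sqrt(6)

157.9


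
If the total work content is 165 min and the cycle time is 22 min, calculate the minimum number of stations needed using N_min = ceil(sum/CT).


Formula: N_min = ceil(Sum of Task Times / Cycle Time)
N_min = ceil(165 min / 22 min) = ceil(7.5)
N_min = 8 stations

8


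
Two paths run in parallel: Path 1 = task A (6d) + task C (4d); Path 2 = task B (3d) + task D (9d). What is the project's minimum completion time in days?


Path 1 = 6 + 4 = 10 days
Path 2 = 3 + 9 = 12 days
Duration = max(10, 12) = 12 days

12 days


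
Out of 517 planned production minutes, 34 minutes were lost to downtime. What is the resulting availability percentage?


Formula: Availability = (Planned Time - Downtime) / Planned Time * 100
Uptime = 517 - 34 = 483 min
Availability = 483 / 517 * 100 = 93.4%

93.4%


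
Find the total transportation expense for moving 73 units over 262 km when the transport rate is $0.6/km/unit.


TC = dist * cost * units = 262 * 0.6 * 73 = $11475.60

$11475.60


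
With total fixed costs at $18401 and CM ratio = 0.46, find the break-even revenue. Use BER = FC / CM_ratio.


Formula: BER = Fixed Costs / Contribution Margin Ratio
BER = $18401 / 0.46
BER = $40002.17 (to the nearest cent)

$40002.17


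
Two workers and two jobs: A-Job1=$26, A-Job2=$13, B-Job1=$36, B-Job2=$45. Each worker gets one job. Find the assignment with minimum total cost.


Option 1: A->1 + B->2 = $26 + $45 = $71
Option 2: A->2 + B->1 = $13 + $36 = $49
Min cost = min($71, $49) = $49

$49


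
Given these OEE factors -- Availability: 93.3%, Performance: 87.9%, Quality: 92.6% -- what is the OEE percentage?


Formula: OEE = Availability * Performance * Quality / 10000
A * P = 93.3% * 87.9% / 100 = 82.01%
OEE = 82.01% * 92.6% / 100 = 75.9%

75.9%


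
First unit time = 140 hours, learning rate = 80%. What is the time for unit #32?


Formula: T_n = T_1 * (learning_rate)^(log2(n)) where learning_rate = rate/100
Doublings = log2(32) = 5
T_n = 140 * 0.8^5
T_n = 140 * 0.3277 = 45.9 hours

45.9 hours


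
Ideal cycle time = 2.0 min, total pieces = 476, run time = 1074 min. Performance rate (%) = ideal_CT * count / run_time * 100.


Formula: Performance = (Ideal CT * Total Count) / Run Time * 100
Ideal output time = 2.0 * 476 = 952.0 min
Performance = 952.0 / 1074 * 100 = 88.6%

88.6%


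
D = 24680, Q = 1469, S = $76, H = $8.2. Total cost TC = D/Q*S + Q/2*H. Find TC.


TC = 24680/1469 * 76 + 1469/2 * 8.2

$7299.74


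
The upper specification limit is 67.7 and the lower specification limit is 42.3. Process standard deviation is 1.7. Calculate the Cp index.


Cp = (67.7 - 42.3) / (6 * 1.7)

2.49


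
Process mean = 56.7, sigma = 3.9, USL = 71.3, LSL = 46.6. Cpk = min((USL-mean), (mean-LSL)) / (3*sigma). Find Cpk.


Cpu = (71.3 - 56.7) / (3 * 3.9) = 1.25
Cpl = (56.7 - 46.6) / (3 * 3.9) = 0.86
Cpk = min(1.25, 0.86) = 0.86

0.86


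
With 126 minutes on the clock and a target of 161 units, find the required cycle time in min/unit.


Formula: CT = Available Time / Number of Units
CT = 126 min / 161 units
CT = 0.78 min/unit

0.78 min/unit


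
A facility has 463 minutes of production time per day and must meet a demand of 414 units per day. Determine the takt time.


Formula: Takt Time = Available Production Time / Customer Demand
Takt = 463 min/day / 414 units/day
Takt = 1.12 min/unit

1.12 min/unit


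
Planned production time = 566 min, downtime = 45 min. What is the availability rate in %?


Formula: Availability = (Planned Time - Downtime) / Planned Time * 100
Uptime = 566 - 45 = 521 min
Availability = 521 / 566 * 100 = 92.0%

92.0%


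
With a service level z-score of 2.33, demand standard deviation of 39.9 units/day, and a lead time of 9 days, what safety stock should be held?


Formula: SS = z * sigma_d * sqrt(LT)
sqrt(LT) = sqrt(9) = 3.0
SS = 2.33 * 39.9 * 3.0
SS = 278.9 units

278.9 units


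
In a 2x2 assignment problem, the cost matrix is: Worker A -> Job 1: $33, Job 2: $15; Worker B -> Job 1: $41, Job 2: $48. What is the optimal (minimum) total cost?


Option 1: A->1 + B->2 = $33 + $48 = $81
Option 2: A->2 + B->1 = $15 + $41 = $56
Min cost = min($81, $56) = $56

$56


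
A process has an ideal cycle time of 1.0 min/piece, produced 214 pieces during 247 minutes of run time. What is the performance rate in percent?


Formula: Performance = (Ideal CT * Total Count) / Run Time * 100
Ideal output time = 1.0 * 214 = 214.0 min
Performance = 214.0 / 247 * 100 = 86.6%

86.6%


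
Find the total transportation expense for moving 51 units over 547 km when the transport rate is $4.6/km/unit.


TC = dist * cost * units = 547 * 4.6 * 51 = $128326.20

$128326.20


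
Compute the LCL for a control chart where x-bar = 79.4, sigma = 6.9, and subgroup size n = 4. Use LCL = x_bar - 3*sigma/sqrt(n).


LCL = 79.4 - 3 * 6.9 / sqrt(4)

69.05


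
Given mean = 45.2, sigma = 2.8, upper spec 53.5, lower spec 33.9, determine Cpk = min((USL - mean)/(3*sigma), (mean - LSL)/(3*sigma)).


Cpu = (53.5 - 45.2) / (3 * 2.8) = 0.99
Cpl = (45.2 - 33.9) / (3 * 2.8) = 1.35
Cpk = min(0.99, 1.35) = 0.99

0.99


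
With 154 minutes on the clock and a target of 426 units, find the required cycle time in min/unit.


Formula: CT = Available Time / Number of Units
CT = 154 min / 426 units
CT = 0.36 min/unit

0.36 min/unit


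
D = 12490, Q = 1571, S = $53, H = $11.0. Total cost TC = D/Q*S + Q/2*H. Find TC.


TC = 12490/1571 * 53 + 1571/2 * 11.0

$9061.87


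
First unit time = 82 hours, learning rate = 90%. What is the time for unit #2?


Formula: T_n = T_1 * (learning_rate)^(log2(n)) where learning_rate = rate/100
Doublings = log2(2) = 1
T_n = 82 * 0.9^1
T_n = 82 * 0.9 = 73.8 hours

73.8 hours


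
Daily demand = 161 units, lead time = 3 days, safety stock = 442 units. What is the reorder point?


Formula: ROP = (Daily Demand * Lead Time) + Safety Stock
Demand during lead time = 161 * 3 = 483 units
ROP = 483 + 442 = 925 units

925 units


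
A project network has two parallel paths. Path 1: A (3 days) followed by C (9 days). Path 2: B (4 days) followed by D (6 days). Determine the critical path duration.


Path 1 = 3 + 9 = 12 days
Path 2 = 4 + 6 = 10 days
Duration = max(12, 10) = 12 days

12 days


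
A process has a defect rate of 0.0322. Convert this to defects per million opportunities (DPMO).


DPMO = defect_rate * 1000000 = 0.0322 * 1000000

32200


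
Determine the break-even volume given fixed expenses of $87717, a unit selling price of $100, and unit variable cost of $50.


Formula: BEQ = Fixed Costs / (Price - Variable Cost)
Contribution margin = $100 - $50 = $50/unit
BEQ = ceil($87717 / $50/unit) = ceil(1754.34) = 1755 units

1755 units


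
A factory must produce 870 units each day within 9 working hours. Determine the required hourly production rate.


Formula: Production Rate = Daily Demand / Available Hours
Rate = 870 units/day / 9 hours/day
Rate = 96.7 units/hour

96.7 units/hour


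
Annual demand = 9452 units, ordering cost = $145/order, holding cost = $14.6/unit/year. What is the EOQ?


Formula: EOQ = sqrt(2 * D * S / H)
Numerator: 2 * 9452 * 145 = 2741080
2DS/H = 2741080 / 14.6 = 187745.2
EOQ = sqrt(187745.2) = 433.3 units

433.3 units


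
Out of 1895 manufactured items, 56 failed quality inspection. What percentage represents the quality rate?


Formula: Quality Rate = Good Pieces / Total Pieces * 100
Good pieces = 1895 - 56 = 1839
QR = 1839 / 1895 * 100 = 97.0%

97.0%


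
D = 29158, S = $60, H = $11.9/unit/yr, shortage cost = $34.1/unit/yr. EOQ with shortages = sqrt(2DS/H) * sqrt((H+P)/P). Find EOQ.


Formula: EOQ* = sqrt(2DS/H) * sqrt((H+P)/P)
Base EOQ = sqrt(2*29158*60/11.9) = 542.25 units
Correction = sqrt((11.9+34.1)/34.1) = 1.16145
EOQ* = 542.25 * 1.16145 = 629.8 units

629.8 units


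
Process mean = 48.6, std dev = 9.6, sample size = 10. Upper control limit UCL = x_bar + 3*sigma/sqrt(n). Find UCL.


UCL = 48.6 + 3 * 9.6 / sqrt(10)

57.71


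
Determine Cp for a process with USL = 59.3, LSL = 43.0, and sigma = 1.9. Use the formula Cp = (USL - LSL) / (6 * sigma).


Cp = (59.3 - 43.0) / (6 * 1.9)

1.43


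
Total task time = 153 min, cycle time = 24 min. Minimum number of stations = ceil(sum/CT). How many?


Formula: N_min = ceil(Sum of Task Times / Cycle Time)
N_min = ceil(153 min / 24 min) = ceil(6.375)
N_min = 7 stations

7


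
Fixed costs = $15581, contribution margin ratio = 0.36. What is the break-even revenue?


Formula: BER = Fixed Costs / Contribution Margin Ratio
BER = $15581 / 0.36
BER = $43280.56 (to the nearest cent)

$43280.56


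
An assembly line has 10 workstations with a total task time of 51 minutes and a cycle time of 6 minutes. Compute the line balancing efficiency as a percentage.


Formula: Efficiency = Sum of Task Times / (N_stations * CT) * 100
Total station capacity = 10 stations * 6 min = 60 min
Efficiency = 51 / 60 * 100 = 85.0%

85.0%


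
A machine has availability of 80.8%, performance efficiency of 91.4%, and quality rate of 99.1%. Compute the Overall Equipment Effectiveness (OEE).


Formula: OEE = Availability * Performance * Quality / 10000
A * P = 80.8% * 91.4% / 100 = 73.85%
OEE = 73.85% * 99.1% / 100 = 73.2%

73.2%


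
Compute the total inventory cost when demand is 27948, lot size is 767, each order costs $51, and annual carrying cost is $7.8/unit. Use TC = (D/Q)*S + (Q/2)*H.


TC = 27948/767 * 51 + 767/2 * 7.8

$4849.64


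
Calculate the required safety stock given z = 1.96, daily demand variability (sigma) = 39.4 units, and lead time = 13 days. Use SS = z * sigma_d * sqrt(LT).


Formula: SS = z * sigma_d * sqrt(LT)
sqrt(LT) = sqrt(13) = 3.6056
SS = 1.96 * 39.4 * 3.6056
SS = 278.4 units

278.4 units


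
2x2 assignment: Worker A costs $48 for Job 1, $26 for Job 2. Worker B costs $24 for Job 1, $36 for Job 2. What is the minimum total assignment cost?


Option 1: A->1 + B->2 = $48 + $36 = $84
Option 2: A->2 + B->1 = $26 + $24 = $50
Min cost = min($84, $50) = $50

$50


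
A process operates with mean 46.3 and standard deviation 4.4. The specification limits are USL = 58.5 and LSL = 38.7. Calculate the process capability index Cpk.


Cpu = (58.5 - 46.3) / (3 * 4.4) = 0.92
Cpl = (46.3 - 38.7) / (3 * 4.4) = 0.58
Cpk = min(0.92, 0.58) = 0.58

0.58


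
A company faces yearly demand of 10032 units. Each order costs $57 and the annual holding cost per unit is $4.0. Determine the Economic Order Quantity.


Formula: EOQ = sqrt(2 * D * S / H)
Numerator: 2 * 10032 * 57 = 1143648
2DS/H = 1143648 / 4.0 = 285912.0
EOQ = sqrt(285912.0) = 534.7 units

534.7 units


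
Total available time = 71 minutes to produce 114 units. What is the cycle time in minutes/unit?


Formula: CT = Available Time / Number of Units
CT = 71 min / 114 units
CT = 0.62 min/unit

0.62 min/unit


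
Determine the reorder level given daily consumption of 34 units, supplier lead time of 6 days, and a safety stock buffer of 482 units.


Formula: ROP = (Daily Demand * Lead Time) + Safety Stock
Demand during lead time = 34 * 6 = 204 units
ROP = 204 + 482 = 686 units

686 units


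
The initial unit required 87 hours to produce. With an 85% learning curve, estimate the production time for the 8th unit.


Formula: T_n = T_1 * (learning_rate)^(log2(n)) where learning_rate = rate/100
Doublings = log2(8) = 3
T_n = 87 * 0.85^3
T_n = 87 * 0.6141 = 53.4 hours

53.4 hours


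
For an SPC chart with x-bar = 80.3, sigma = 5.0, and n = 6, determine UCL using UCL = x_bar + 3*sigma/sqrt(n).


UCL = 80.3 + 3 * 5.0 / sqrt(6)

86.42


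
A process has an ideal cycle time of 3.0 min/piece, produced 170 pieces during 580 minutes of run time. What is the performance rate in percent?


Formula: Performance = (Ideal CT * Total Count) / Run Time * 100
Ideal output time = 3.0 * 170 = 510.0 min
Performance = 510.0 / 580 * 100 = 87.9%

87.9%


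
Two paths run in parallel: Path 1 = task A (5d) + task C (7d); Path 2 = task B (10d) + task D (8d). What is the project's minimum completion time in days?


Path 1 = 5 + 7 = 12 days
Path 2 = 10 + 8 = 18 days
Duration = max(12, 18) = 18 days

18 days


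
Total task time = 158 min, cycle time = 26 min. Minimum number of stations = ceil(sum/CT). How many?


Formula: N_min = ceil(Sum of Task Times / Cycle Time)
N_min = ceil(158 min / 26 min) = ceil(6.0769)
N_min = 7 stations

7


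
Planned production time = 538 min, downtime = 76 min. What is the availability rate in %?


Formula: Availability = (Planned Time - Downtime) / Planned Time * 100
Uptime = 538 - 76 = 462 min
Availability = 462 / 538 * 100 = 85.9%

85.9%


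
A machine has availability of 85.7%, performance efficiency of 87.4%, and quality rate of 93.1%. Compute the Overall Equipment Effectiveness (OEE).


Formula: OEE = Availability * Performance * Quality / 10000
A * P = 85.7% * 87.4% / 100 = 74.9%
OEE = 74.9% * 93.1% / 100 = 69.7%

69.7%


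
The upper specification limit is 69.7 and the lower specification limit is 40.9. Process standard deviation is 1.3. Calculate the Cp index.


Cp = (69.7 - 40.9) / (6 * 1.3)

3.69


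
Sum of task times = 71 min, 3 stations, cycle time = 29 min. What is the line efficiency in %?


Formula: Efficiency = Sum of Task Times / (N_stations * CT) * 100
Total station capacity = 3 stations * 29 min = 87 min
Efficiency = 71 / 87 * 100 = 81.6%

81.6%


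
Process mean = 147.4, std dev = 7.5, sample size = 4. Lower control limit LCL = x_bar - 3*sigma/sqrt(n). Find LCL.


LCL = 147.4 - 3 * 7.5 / sqrt(4)

136.15


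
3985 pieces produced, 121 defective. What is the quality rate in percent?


Formula: Quality Rate = Good Pieces / Total Pieces * 100
Good pieces = 3985 - 121 = 3864
QR = 3864 / 3985 * 100 = 97.0%

97.0%


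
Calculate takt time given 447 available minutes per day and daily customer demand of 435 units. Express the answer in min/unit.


Formula: Takt Time = Available Production Time / Customer Demand
Takt = 447 min/day / 435 units/day
Takt = 1.03 min/unit

1.03 min/unit


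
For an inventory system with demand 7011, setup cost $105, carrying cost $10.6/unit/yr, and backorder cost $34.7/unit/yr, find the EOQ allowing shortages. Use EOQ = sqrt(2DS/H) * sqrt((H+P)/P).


Formula: EOQ* = sqrt(2DS/H) * sqrt((H+P)/P)
Base EOQ = sqrt(2*7011*105/10.6) = 372.69 units
Correction = sqrt((10.6+34.7)/34.7) = 1.14257
EOQ* = 372.69 * 1.14257 = 425.8 units

425.8 units


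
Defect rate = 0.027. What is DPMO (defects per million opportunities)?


DPMO = defect_rate * 1000000 = 0.027 * 1000000

27000


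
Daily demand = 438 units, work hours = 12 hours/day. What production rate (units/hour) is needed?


Formula: Production Rate = Daily Demand / Available Hours
Rate = 438 units/day / 12 hours/day
Rate = 36.5 units/hour

36.5 units/hour


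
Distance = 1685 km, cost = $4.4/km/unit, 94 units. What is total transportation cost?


TC = dist * cost * units = 1685 * 4.4 * 94 = $696916.00

$696916.00


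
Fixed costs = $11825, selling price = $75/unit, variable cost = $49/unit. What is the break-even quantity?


Formula: BEQ = Fixed Costs / (Price - Variable Cost)
Contribution margin = $75 - $49 = $26/unit
BEQ = ceil($11825 / $26/unit) = ceil(454.81) = 455 units

455 units


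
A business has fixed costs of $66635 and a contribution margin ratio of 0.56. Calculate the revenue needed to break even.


Formula: BER = Fixed Costs / Contribution Margin Ratio
BER = $66635 / 0.56
BER = $118991.07 (to the nearest cent)

$118991.07


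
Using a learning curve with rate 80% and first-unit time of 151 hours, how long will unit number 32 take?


Formula: T_n = T_1 * (learning_rate)^(log2(n)) where learning_rate = rate/100
Doublings = log2(32) = 5
T_n = 151 * 0.8^5
T_n = 151 * 0.3277 = 49.5 hours

49.5 hours


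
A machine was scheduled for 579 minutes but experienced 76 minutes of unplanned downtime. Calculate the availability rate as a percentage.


Formula: Availability = (Planned Time - Downtime) / Planned Time * 100
Uptime = 579 - 76 = 503 min
Availability = 503 / 579 * 100 = 86.9%

86.9%


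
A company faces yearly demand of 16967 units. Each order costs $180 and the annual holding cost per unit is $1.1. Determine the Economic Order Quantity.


Formula: EOQ = sqrt(2 * D * S / H)
Numerator: 2 * 16967 * 180 = 6108120
2DS/H = 6108120 / 1.1 = 5552836.4
EOQ = sqrt(5552836.4) = 2356.4 units

2356.4 units


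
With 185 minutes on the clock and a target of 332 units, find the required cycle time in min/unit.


Formula: CT = Available Time / Number of Units
CT = 185 min / 332 units
CT = 0.56 min/unit

0.56 min/unit


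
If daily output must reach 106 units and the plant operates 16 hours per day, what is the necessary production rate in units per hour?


Formula: Production Rate = Daily Demand / Available Hours
Rate = 106 units/day / 16 hours/day
Rate = 6.6 units/hour

6.6 units/hour


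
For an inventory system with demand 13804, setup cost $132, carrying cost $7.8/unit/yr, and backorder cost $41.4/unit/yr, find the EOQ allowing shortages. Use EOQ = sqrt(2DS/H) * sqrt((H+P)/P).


Formula: EOQ* = sqrt(2DS/H) * sqrt((H+P)/P)
Base EOQ = sqrt(2*13804*132/7.8) = 683.53 units
Correction = sqrt((7.8+41.4)/41.4) = 1.09014
EOQ* = 683.53 * 1.09014 = 745.1 units

745.1 units


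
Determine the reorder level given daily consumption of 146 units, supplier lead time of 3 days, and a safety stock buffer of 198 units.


Formula: ROP = (Daily Demand * Lead Time) + Safety Stock
Demand during lead time = 146 * 3 = 438 units
ROP = 438 + 198 = 636 units

636 units


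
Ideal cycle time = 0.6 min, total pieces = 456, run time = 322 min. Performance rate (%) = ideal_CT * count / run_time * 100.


Formula: Performance = (Ideal CT * Total Count) / Run Time * 100
Ideal output time = 0.6 * 456 = 273.6 min
Performance = 273.6 / 322 * 100 = 85.0%

85.0%


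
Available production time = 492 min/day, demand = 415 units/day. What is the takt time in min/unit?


Formula: Takt Time = Available Production Time / Customer Demand
Takt = 492 min/day / 415 units/day
Takt = 1.19 min/unit

1.19 min/unit


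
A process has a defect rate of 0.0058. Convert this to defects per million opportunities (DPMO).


DPMO = defect_rate * 1000000 = 0.0058 * 1000000

5800


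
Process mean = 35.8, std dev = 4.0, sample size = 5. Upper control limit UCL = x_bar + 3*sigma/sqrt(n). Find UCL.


UCL = 35.8 + 3 * 4.0 / sqrt(5)

41.17


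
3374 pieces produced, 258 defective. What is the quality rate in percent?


Formula: Quality Rate = Good Pieces / Total Pieces * 100
Good pieces = 3374 - 258 = 3116
QR = 3116 / 3374 * 100 = 92.4%

92.4%


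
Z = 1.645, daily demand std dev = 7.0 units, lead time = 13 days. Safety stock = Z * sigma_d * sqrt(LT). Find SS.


Formula: SS = z * sigma_d * sqrt(LT)
sqrt(LT) = sqrt(13) = 3.6056
SS = 1.645 * 7.0 * 3.6056
SS = 41.5 units

41.5 units


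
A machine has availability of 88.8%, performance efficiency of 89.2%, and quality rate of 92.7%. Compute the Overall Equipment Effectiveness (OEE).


Formula: OEE = Availability * Performance * Quality / 10000
A * P = 88.8% * 89.2% / 100 = 79.21%
OEE = 79.21% * 92.7% / 100 = 73.4%

73.4%


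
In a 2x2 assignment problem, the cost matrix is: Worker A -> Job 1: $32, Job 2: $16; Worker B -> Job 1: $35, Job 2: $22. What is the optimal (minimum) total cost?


Option 1: A->1 + B->2 = $32 + $22 = $54
Option 2: A->2 + B->1 = $16 + $35 = $51
Min cost = min($54, $51) = $51

$51


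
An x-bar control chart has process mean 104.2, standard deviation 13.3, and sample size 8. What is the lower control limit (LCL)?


LCL = 104.2 - 3 * 13.3 / sqrt(8)

90.09


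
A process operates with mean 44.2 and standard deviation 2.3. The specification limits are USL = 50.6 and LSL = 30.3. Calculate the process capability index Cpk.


Cpu = (50.6 - 44.2) / (3 * 2.3) = 0.93
Cpl = (44.2 - 30.3) / (3 * 2.3) = 2.01
Cpk = min(0.93, 2.01) = 0.93

0.93


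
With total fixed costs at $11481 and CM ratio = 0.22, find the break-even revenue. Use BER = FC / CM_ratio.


Formula: BER = Fixed Costs / Contribution Margin Ratio
BER = $11481 / 0.22
BER = $52186.36 (to the nearest cent)

$52186.36


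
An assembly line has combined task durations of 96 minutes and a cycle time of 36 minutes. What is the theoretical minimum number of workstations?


Formula: N_min = ceil(Sum of Task Times / Cycle Time)
N_min = ceil(96 min / 36 min) = ceil(2.6667)
N_min = 3 stations

3


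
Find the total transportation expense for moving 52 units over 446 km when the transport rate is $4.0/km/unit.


TC = dist * cost * units = 446 * 4.0 * 52 = $92768.00

$92768.00


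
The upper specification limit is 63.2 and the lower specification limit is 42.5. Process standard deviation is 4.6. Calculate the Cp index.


Cp = (63.2 - 42.5) / (6 * 4.6)

0.75


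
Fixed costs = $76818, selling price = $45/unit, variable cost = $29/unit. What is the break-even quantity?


Formula: BEQ = Fixed Costs / (Price - Variable Cost)
Contribution margin = $45 - $29 = $16/unit
BEQ = ceil($76818 / $16/unit) = ceil(4801.12) = 4802 units

4802 units


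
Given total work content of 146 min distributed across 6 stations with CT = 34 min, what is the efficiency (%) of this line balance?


Formula: Efficiency = Sum of Task Times / (N_stations * CT) * 100
Total station capacity = 6 stations * 34 min = 204 min
Efficiency = 146 / 204 * 100 = 71.6%

71.6%


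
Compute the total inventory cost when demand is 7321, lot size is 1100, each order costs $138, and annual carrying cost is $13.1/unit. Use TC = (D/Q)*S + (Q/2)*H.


TC = 7321/1100 * 138 + 1100/2 * 13.1

$8123.45


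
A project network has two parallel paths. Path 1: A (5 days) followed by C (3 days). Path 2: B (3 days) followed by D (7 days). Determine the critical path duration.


Path 1 = 5 + 3 = 8 days
Path 2 = 3 + 7 = 10 days
Duration = max(8, 10) = 10 days

10 days


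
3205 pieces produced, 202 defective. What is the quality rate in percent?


Formula: Quality Rate = Good Pieces / Total Pieces * 100
Good pieces = 3205 - 202 = 3003
QR = 3003 / 3205 * 100 = 93.7%

93.7%


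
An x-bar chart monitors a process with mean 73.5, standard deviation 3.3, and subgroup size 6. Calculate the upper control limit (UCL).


UCL = 73.5 + 3 * 3.3 / sqrt(6)

77.54


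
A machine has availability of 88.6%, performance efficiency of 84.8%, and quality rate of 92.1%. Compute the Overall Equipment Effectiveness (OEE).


Formula: OEE = Availability * Performance * Quality / 10000
A * P = 88.6% * 84.8% / 100 = 75.13%
OEE = 75.13% * 92.1% / 100 = 69.2%

69.2%


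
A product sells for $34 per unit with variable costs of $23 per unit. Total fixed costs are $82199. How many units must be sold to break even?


Formula: BEQ = Fixed Costs / (Price - Variable Cost)
Contribution margin = $34 - $23 = $11/unit
BEQ = ceil($82199 / $11/unit) = ceil(7472.64) = 7473 units

7473 units


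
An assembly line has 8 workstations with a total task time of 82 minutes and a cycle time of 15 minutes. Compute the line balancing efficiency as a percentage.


Formula: Efficiency = Sum of Task Times / (N_stations * CT) * 100
Total station capacity = 8 stations * 15 min = 120 min
Efficiency = 82 / 120 * 100 = 68.3%

68.3%


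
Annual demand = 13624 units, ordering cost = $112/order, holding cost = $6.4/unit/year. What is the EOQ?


Formula: EOQ = sqrt(2 * D * S / H)
Numerator: 2 * 13624 * 112 = 3051776
2DS/H = 3051776 / 6.4 = 476840.0
EOQ = sqrt(476840.0) = 690.5 units

690.5 units


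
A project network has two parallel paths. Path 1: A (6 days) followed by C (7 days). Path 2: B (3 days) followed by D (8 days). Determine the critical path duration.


Path 1 = 6 + 7 = 13 days
Path 2 = 3 + 8 = 11 days
Duration = max(13, 11) = 13 days

13 days


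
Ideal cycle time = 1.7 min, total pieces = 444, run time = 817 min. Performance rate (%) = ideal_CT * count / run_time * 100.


Formula: Performance = (Ideal CT * Total Count) / Run Time * 100
Ideal output time = 1.7 * 444 = 754.8 min
Performance = 754.8 / 817 * 100 = 92.4%

92.4%


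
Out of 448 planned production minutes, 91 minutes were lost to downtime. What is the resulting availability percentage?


Formula: Availability = (Planned Time - Downtime) / Planned Time * 100
Uptime = 448 - 91 = 357 min
Availability = 357 / 448 * 100 = 79.7%

79.7%


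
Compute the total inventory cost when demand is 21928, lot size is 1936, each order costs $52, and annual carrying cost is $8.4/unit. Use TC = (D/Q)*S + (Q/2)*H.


TC = 21928/1936 * 52 + 1936/2 * 8.4

$8720.18


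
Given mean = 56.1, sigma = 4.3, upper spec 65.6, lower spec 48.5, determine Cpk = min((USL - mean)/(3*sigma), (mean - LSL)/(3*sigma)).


Cpu = (65.6 - 56.1) / (3 * 4.3) = 0.74
Cpl = (56.1 - 48.5) / (3 * 4.3) = 0.59
Cpk = min(0.74, 0.59) = 0.59

0.59


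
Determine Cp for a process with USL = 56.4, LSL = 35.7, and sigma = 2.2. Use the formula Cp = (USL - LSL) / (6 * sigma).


Cp = (56.4 - 35.7) / (6 * 2.2)

1.57


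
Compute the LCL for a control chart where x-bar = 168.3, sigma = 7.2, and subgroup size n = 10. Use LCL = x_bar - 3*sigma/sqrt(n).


LCL = 168.3 - 3 * 7.2 / sqrt(10)

161.47


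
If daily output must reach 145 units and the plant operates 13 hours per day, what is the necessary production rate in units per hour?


Formula: Production Rate = Daily Demand / Available Hours
Rate = 145 units/day / 13 hours/day
Rate = 11.2 units/hour

11.2 units/hour


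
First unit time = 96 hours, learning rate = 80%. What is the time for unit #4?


Formula: T_n = T_1 * (learning_rate)^(log2(n)) where learning_rate = rate/100
Doublings = log2(4) = 2
T_n = 96 * 0.8^2
T_n = 96 * 0.64 = 61.4 hours

61.4 hours


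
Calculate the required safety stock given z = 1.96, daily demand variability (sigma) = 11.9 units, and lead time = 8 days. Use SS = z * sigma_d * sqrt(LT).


Formula: SS = z * sigma_d * sqrt(LT)
sqrt(LT) = sqrt(8) = 2.8284
SS = 1.96 * 11.9 * 2.8284
SS = 66.0 units

66.0 units


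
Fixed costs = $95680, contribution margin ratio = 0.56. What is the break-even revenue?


Formula: BER = Fixed Costs / Contribution Margin Ratio
BER = $95680 / 0.56
BER = $170857.14 (to the nearest cent)

$170857.14


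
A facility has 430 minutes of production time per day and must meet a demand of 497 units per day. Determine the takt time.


Formula: Takt Time = Available Production Time / Customer Demand
Takt = 430 min/day / 497 units/day
Takt = 0.87 min/unit

0.87 min/unit


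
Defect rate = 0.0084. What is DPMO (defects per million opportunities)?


DPMO = defect_rate * 1000000 = 0.0084 * 1000000

8400


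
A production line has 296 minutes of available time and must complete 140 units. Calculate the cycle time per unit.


Formula: CT = Available Time / Number of Units
CT = 296 min / 140 units
CT = 2.11 min/unit

2.11 min/unit


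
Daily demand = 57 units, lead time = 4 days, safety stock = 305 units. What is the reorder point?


Formula: ROP = (Daily Demand * Lead Time) + Safety Stock
Demand during lead time = 57 * 4 = 228 units
ROP = 228 + 305 = 533 units

533 units


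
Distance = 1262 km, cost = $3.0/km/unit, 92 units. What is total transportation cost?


TC = dist * cost * units = 1262 * 3.0 * 92 = $348312.00

$348312.00


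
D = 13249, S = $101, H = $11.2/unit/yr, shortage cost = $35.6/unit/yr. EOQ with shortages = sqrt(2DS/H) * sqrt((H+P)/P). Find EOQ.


Formula: EOQ* = sqrt(2DS/H) * sqrt((H+P)/P)
Base EOQ = sqrt(2*13249*101/11.2) = 488.83 units
Correction = sqrt((11.2+35.6)/35.6) = 1.14656
EOQ* = 488.83 * 1.14656 = 560.5 units

560.5 units


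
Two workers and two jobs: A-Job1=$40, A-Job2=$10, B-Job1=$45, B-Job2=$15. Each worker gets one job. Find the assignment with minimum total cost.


Option 1: A->1 + B->2 = $40 + $15 = $55
Option 2: A->2 + B->1 = $10 + $45 = $55
Min cost = min($55, $55) = $55

$55


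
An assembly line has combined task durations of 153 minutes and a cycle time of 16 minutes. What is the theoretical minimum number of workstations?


Formula: N_min = ceil(Sum of Task Times / Cycle Time)
N_min = ceil(153 min / 16 min) = ceil(9.5625)
N_min = 10 stations

10


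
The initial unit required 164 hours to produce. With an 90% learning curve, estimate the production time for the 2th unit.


Formula: T_n = T_1 * (learning_rate)^(log2(n)) where learning_rate = rate/100
Doublings = log2(2) = 1
T_n = 164 * 0.9^1
T_n = 164 * 0.9 = 147.6 hours

147.6 hours


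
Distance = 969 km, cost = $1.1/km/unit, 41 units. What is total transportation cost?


TC = dist * cost * units = 969 * 1.1 * 41 = $43701.90

$43701.90


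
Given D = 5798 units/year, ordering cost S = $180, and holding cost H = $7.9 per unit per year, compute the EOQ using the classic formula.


Formula: EOQ = sqrt(2 * D * S / H)
Numerator: 2 * 5798 * 180 = 2087280
2DS/H = 2087280 / 7.9 = 264212.7
EOQ = sqrt(264212.7) = 514.0 units

514.0 units


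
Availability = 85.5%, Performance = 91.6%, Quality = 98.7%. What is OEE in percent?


Formula: OEE = Availability * Performance * Quality / 10000
A * P = 85.5% * 91.6% / 100 = 78.32%
OEE = 78.32% * 98.7% / 100 = 77.3%

77.3%


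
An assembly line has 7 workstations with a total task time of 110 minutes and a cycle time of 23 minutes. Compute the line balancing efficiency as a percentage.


Formula: Efficiency = Sum of Task Times / (N_stations * CT) * 100
Total station capacity = 7 stations * 23 min = 161 min
Efficiency = 110 / 161 * 100 = 68.3%

68.3%


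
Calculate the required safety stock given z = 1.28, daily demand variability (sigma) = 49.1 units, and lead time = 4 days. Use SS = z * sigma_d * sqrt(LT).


Formula: SS = z * sigma_d * sqrt(LT)
sqrt(LT) = sqrt(4) = 2.0
SS = 1.28 * 49.1 * 2.0
SS = 125.7 units

125.7 units


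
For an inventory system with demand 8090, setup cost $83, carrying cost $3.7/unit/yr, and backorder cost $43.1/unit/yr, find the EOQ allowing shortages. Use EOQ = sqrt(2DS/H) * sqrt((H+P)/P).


Formula: EOQ* = sqrt(2DS/H) * sqrt((H+P)/P)
Base EOQ = sqrt(2*8090*83/3.7) = 602.46 units
Correction = sqrt((3.7+43.1)/43.1) = 1.04204
EOQ* = 602.46 * 1.04204 = 627.8 units

627.8 units


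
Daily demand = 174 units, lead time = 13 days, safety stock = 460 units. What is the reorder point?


Formula: ROP = (Daily Demand * Lead Time) + Safety Stock
Demand during lead time = 174 * 13 = 2262 units
ROP = 2262 + 460 = 2722 units

2722 units


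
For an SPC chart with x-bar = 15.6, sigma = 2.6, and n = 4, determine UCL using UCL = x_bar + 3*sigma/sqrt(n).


UCL = 15.6 + 3 * 2.6 / sqrt(4)

19.5


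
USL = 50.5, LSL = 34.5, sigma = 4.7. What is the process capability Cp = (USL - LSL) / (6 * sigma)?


Cp = (50.5 - 34.5) / (6 * 4.7)

0.57


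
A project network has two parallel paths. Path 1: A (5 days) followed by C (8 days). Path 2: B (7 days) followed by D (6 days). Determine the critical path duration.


Path 1 = 5 + 8 = 13 days
Path 2 = 7 + 6 = 13 days
Duration = max(13, 13) = 13 days

13 days


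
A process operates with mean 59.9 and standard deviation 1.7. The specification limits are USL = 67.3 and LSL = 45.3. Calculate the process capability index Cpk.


Cpu = (67.3 - 59.9) / (3 * 1.7) = 1.45
Cpl = (59.9 - 45.3) / (3 * 1.7) = 2.86
Cpk = min(1.45, 2.86) = 1.45

1.45


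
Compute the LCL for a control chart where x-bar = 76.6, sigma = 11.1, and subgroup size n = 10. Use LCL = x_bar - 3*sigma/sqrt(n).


LCL = 76.6 - 3 * 11.1 / sqrt(10)

66.07


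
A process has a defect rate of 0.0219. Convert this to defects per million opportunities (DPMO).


DPMO = defect_rate * 1000000 = 0.0219 * 1000000

21900


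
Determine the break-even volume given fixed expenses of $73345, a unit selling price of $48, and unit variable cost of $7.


Formula: BEQ = Fixed Costs / (Price - Variable Cost)
Contribution margin = $48 - $7 = $41/unit
BEQ = ceil($73345 / $41/unit) = ceil(1788.9) = 1789 units

1789 units


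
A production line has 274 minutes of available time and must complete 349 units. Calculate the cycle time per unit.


Formula: CT = Available Time / Number of Units
CT = 274 min / 349 units
CT = 0.79 min/unit

0.79 min/unit


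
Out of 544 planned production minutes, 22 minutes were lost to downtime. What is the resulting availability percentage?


Formula: Availability = (Planned Time - Downtime) / Planned Time * 100
Uptime = 544 - 22 = 522 min
Availability = 522 / 544 * 100 = 96.0%

96.0%
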